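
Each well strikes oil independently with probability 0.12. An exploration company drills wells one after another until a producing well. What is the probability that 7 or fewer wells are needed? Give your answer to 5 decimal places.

Y = number of wells to the first success; geometric, p = 0.12.
P(Y ≤ 7) = 1 − (1−p)^7 = 1 − 0.4086756 = 0.5913244

0.59132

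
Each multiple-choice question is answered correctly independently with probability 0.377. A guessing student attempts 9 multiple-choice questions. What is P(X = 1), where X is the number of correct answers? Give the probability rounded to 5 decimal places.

X ~ Binomial(n=9, p=0.377).
P(X=1) = C(9,1) · p^1 · (1−p)^8
= 9 · 0.377 · 0.022694 = 0.0769996

0.07700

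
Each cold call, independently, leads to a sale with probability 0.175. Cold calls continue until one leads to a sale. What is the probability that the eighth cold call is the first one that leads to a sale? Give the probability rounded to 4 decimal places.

Geometric (trials to first success), p = 0.175.
P(Y = 8) = (1−p)^7 · p = 0.26012 · 0.175 = 0.045521

0.0455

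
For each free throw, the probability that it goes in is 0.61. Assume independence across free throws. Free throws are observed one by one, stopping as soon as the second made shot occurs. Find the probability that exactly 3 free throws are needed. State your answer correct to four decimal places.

0.2902

Y = trial on which the second success occurs; negative binomial, r=2, p=0.61.
P(Y=3) = C(2,1) · p^2 · (1−p)^1
= 2 · 0.3721 · 0.39 = 0.290238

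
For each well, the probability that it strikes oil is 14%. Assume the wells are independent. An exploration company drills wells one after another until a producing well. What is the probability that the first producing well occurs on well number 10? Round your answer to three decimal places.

Geometric (trials to first success), p = 0.14.
P(Y = 10) = (1−p)^9 · p = 0.25733 · 0.14 = 0.03603

0.036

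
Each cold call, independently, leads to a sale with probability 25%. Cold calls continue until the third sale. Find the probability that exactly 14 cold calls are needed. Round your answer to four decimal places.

Y = trial on which the third success occurs; negative binomial, r=3, p=0.25.
P(Y=14) = C(13,2) · p^3 · (1−p)^11
= 78 · 0.015625 · 0.042235 = 0.051474

0.0515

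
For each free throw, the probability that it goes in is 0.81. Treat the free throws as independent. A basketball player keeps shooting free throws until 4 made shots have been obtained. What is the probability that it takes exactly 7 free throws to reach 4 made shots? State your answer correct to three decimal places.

0.059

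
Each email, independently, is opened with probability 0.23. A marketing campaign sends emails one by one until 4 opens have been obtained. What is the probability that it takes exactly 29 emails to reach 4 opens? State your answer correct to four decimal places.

0.0133

Y = trial on which the fourth success occurs; negative binomial, r=4, p=0.23.
P(Y=29) = C(28,3) · p^4 · (1−p)^25
= 3276 · 0.0027984 · 0.001453 = 0.013321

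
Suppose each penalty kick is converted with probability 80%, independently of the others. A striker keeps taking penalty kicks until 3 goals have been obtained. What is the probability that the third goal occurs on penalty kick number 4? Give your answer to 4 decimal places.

0.3072

Y = trial on which the third success occurs; negative binomial, r=3, p=0.80.
P(Y=4) = C(3,2) · p^3 · (1−p)^1
= 3 · 0.512 · 0.2 = 0.307200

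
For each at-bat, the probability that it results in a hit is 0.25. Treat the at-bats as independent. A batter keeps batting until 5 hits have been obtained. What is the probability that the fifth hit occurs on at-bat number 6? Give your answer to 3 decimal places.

Y = trial on which the fifth success occurs; negative binomial, r=5, p=0.25.
P(Y=6) = C(5,4) · p^5 · (1−p)^1
= 5 · 0.00097656 · 0.75 = 0.00366

0.004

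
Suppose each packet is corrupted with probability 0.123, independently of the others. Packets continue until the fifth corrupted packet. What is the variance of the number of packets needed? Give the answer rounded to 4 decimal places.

Y = total packets until the fifth success; negative binomial with r=5, p=0.123.
Var(Y) = r(1−p)/p² = 5·0.877 / 0.123² = 289.840703

289.8407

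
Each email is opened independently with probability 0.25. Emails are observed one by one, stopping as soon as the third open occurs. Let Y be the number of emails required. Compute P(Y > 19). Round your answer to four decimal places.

0.1113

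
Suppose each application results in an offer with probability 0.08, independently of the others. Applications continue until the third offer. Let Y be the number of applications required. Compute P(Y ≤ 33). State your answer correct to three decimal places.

0.498

Finishing within 33 applications ⇔ at least 3 successes in the first 33. With X ~ Binomial(33, 0.08), P(Y ≤ 33) = 1 − P(X ≤ 2).
  k=0: C(33,0)·0.08^0·0.92^33 = 0.06383
  k=1: C(33,1)·0.08^1·0.92^32 = 0.18315
  k=2: C(33,2)·0.08^2·0.92^31 = 0.25482
1 − 0.50180 = 0.49820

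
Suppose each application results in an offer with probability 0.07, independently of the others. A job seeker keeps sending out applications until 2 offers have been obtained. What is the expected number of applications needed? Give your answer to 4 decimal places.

Y = total applications until the second success; negative binomial with r=2, p=0.07.
E[Y] = r / p = 2 / 0.07 = 28.571429

28.5714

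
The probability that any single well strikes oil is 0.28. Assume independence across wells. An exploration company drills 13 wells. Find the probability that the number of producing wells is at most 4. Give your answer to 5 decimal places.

X ~ Binomial(13, 0.28); P(X ≤ 4) = Σ C(13,k) p^k (1−p)^(13−k) over k:
  k=0: C(13,0)·0.28^0·0.72^13 = 0.0139741
  k=1: C(13,1)·0.28^1·0.72^12 = 0.0706466
  k=2: C(13,2)·0.28^2·0.72^11 = 0.1648421
  k=3: C(13,3)·0.28^3·0.72^10 = 0.2350526
  k=4: C(13,4)·0.28^4·0.72^9 = 0.2285234
Total = 0.7130388

0.71304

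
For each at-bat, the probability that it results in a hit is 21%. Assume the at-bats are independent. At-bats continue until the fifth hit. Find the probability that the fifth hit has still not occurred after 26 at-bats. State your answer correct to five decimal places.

Needing more than 26 at-bats ⇔ fewer than 5 successes in the first 26. With X ~ Binomial(26, 0.21), P(Y > 26) = P(X ≤ 4).
  k=0: C(26,0)·0.21^0·0.79^26 = 0.0021792
  k=1: C(26,1)·0.21^1·0.79^25 = 0.0150616
  k=2: C(26,2)·0.21^2·0.79^24 = 0.0500463
  k=3: C(26,3)·0.21^3·0.79^23 = 0.1064276
  k=4: C(26,4)·0.21^4·0.79^22 = 0.1626726
P(X ≤ 4) = 0.3363873

0.33639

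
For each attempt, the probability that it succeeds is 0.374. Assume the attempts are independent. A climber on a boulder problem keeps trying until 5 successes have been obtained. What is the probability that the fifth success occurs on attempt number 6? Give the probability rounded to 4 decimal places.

Y = trial on which the fifth success occurs; negative binomial, r=5, p=0.374.
P(Y=6) = C(5,4) · p^5 · (1−p)^1
= 5 · 0.0073174 · 0.626 = 0.022904

0.0229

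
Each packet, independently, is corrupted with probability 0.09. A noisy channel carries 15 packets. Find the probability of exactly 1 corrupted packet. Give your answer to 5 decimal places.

X ~ Binomial(n=15, p=0.09).
P(X=1) = C(15,1) · p^1 · (1−p)^14
= 15 · 0.09 · 0.26704 = 0.3605066

0.36051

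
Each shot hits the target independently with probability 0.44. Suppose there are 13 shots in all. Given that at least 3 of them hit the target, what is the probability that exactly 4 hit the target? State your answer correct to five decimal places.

0.14989

X ~ Binomial(13, 0.44). Want P(X=4 | X≥3) = P(X=4) / P(X≥3).
P(X=4) = C(13,4)·0.44^4·0.56^9 = 0.1451473
P(X≥3) = 1 − 0.0005327 − 0.0054407 − 0.0256489 = 0.9683778
Ratio = 0.1451473 / 0.9683778 = 0.1498871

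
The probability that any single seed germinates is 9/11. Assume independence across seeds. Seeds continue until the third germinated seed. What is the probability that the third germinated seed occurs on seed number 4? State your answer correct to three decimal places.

Y = trial on which the third success occurs; negative binomial, r=3, p=0.818182.
P(Y=4) = C(3,2) · p^3 · (1−p)^1
= 3 · 0.54771 · 0.18182 = 0.29875

0.299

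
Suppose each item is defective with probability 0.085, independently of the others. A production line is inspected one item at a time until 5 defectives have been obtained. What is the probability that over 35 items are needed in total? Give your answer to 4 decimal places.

Needing more than 35 items ⇔ fewer than 5 successes in the first 35. With X ~ Binomial(35, 0.085), P(Y > 35) = P(X ≤ 4).
  k=0: C(35,0)·0.085^0·0.915^35 = 0.044641
  k=1: C(35,1)·0.085^1·0.915^34 = 0.145146
  k=2: C(35,2)·0.085^2·0.915^33 = 0.229219
  k=3: C(35,3)·0.085^3·0.915^32 = 0.234229
  k=4: C(35,4)·0.085^4·0.915^31 = 0.174072
P(X ≤ 4) = 0.827308

0.8273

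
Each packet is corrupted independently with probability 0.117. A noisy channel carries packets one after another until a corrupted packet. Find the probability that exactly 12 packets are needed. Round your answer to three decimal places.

Geometric (trials to first success), p = 0.117.
P(Y = 12) = (1−p)^11 · p = 0.25443 · 0.117 = 0.02977

0.030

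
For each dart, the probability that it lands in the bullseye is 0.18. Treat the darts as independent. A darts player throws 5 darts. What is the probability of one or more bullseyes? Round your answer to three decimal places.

P(at least one) = 1 − P(none) = 1 − (1 − 0.18)^5
= 1 − 0.37074 = 0.62926

0.629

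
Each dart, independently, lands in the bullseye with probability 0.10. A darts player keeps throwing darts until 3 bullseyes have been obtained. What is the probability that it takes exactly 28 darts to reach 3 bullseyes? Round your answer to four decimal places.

Y = trial on which the third success occurs; negative binomial, r=3, p=0.10.
P(Y=28) = C(27,2) · p^3 · (1−p)^25
= 351 · 0.001 · 0.07179 = 0.025198

0.0252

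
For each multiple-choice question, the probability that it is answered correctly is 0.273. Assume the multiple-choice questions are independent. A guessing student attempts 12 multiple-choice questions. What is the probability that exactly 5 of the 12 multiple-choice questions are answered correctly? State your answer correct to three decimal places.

0.129

X ~ Binomial(n=12, p=0.273).
P(X=5) = C(12,5) · p^5 · (1−p)^7
= 792 · 0.0015164 · 0.10733 = 0.12891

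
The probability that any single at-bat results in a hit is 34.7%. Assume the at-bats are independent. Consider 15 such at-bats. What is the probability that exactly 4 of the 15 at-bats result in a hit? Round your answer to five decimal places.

X ~ Binomial(n=15, p=0.347).
P(X=4) = C(15,4) · p^4 · (1−p)^11
= 1365 · 0.014498 · 0.0092054 = 0.1821778

0.18218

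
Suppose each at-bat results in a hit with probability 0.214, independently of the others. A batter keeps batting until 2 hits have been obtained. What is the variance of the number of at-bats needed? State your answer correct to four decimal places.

34.3261

Y = total at-bats until the second success; negative binomial with r=2, p=0.214.
Var(Y) = r(1−p)/p² = 2·0.786 / 0.214² = 34.326142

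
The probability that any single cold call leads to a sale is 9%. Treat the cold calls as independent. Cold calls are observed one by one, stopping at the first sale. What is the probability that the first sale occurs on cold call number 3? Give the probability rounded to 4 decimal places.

0.0745

Geometric (trials to first success), p = 0.09.
P(Y = 3) = (1−p)^2 · p = 0.8281 · 0.09 = 0.074529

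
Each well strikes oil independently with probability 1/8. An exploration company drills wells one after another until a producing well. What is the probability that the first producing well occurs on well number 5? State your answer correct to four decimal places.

0.0733

Geometric (trials to first success), p = 0.125.
P(Y = 5) = (1−p)^4 · p = 0.58618 · 0.125 = 0.073273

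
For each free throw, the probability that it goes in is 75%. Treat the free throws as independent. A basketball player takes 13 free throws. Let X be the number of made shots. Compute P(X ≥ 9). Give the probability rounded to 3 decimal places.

0.794

X ~ Binomial(13, 0.75); P(X ≥ 9) = Σ C(13,k) p^k (1−p)^(13−k) over k:
  k=9: C(13,9)·0.75^9·0.25^4 = 0.20971
  k=10: C(13,10)·0.75^10·0.25^3 = 0.25165
  k=11: C(13,11)·0.75^11·0.25^2 = 0.20590
  k=12: C(13,12)·0.75^12·0.25^1 = 0.10295
  k=13: C(13,13)·0.75^13·0.25^0 = 0.02376
Total = 0.79396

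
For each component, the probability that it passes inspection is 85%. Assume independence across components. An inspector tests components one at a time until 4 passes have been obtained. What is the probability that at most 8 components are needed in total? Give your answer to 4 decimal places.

Finishing within 8 components ⇔ at least 4 successes in the first 8. With X ~ Binomial(8, 0.85), P(Y ≤ 8) = 1 − P(X ≤ 3).
  k=0: C(8,0)·0.85^0·0.15^8 = 0.000000
  k=1: C(8,1)·0.85^1·0.15^7 = 0.000012
  k=2: C(8,2)·0.85^2·0.15^6 = 0.000230
  k=3: C(8,3)·0.85^3·0.15^5 = 0.002612
1 − 0.002854 = 0.997146

0.9971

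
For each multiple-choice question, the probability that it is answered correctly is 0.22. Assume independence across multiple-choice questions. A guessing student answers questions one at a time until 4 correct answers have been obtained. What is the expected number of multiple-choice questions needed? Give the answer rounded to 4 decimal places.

18.1818

Y = total multiple-choice questions until the fourth success; negative binomial with r=4, p=0.22.
E[Y] = r / p = 4 / 0.22 = 18.181818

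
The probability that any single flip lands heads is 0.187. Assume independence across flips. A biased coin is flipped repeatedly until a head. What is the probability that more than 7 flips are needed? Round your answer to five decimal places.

Y = number of flips to the first success; geometric, p = 0.187.
P(Y > 7) = P(first 7 all fail) = (1−p)^7 = 0.2347653

0.23477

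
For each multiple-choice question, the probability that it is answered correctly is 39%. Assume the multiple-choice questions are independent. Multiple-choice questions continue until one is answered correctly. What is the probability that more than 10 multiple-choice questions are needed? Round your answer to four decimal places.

Y = number of multiple-choice questions to the first success; geometric, p = 0.39.
P(Y > 10) = P(first 10 all fail) = (1−p)^10 = 0.007133

0.0071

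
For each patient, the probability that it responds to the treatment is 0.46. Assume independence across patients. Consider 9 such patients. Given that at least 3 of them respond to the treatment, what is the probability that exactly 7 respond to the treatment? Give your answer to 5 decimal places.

X ~ Binomial(9, 0.46). Want P(X=7 | X≥3) = P(X=7) / P(X≥3).
P(X=7) = C(9,7)·0.46^7·0.54^2 = 0.0457504
P(X≥3) = 1 − 0.0039043 − 0.0299330 − 0.1019940 = 0.8641687
Ratio = 0.0457504 / 0.8641687 = 0.0529415

0.05294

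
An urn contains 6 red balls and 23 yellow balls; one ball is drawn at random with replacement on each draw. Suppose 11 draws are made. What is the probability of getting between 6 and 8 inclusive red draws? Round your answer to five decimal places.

X ~ Binomial(11, 0.206897); P(6 ≤ X ≤ 8) = Σ C(11,k) p^k (1−p)^(11−k) over k:
  k=6: C(11,6)·0.206897^6·0.793103^5 = 0.0113713
  k=7: C(11,7)·0.206897^7·0.793103^4 = 0.0021189
  k=8: C(11,8)·0.206897^8·0.793103^3 = 0.0002764
Total = 0.0137666

0.01377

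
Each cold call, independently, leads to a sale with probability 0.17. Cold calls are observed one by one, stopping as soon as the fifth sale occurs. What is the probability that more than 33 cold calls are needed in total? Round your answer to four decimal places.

0.3178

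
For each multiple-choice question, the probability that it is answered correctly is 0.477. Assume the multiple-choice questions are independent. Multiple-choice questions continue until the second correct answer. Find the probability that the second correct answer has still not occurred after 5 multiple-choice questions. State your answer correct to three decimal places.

Needing more than 5 multiple-choice questions ⇔ fewer than 2 successes in the first 5. With X ~ Binomial(5, 0.477), P(Y > 5) = P(X ≤ 1).
  k=0: C(5,0)·0.477^0·0.523^5 = 0.03913
  k=1: C(5,1)·0.477^1·0.523^4 = 0.17844
P(X ≤ 1) = 0.21757

0.218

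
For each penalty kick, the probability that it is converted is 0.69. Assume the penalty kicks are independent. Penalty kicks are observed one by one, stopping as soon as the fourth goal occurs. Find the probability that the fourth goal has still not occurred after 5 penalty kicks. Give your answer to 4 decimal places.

Needing more than 5 penalty kicks ⇔ fewer than 4 successes in the first 5. With X ~ Binomial(5, 0.69), P(Y > 5) = P(X ≤ 3).
  k=0: C(5,0)·0.69^0·0.31^5 = 0.002863
  k=1: C(5,1)·0.69^1·0.31^4 = 0.031861
  k=2: C(5,2)·0.69^2·0.31^3 = 0.141835
  k=3: C(5,3)·0.69^3·0.31^2 = 0.315697
P(X ≤ 3) = 0.492256

0.4923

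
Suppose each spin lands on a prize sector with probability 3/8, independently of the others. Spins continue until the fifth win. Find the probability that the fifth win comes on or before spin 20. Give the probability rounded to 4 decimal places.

0.9210

Finishing within 20 spins ⇔ at least 5 successes in the first 20. With X ~ Binomial(20, 0.375), P(Y ≤ 20) = 1 − P(X ≤ 4).
  k=0: C(20,0)·0.375^0·0.625^20 = 0.000083
  k=1: C(20,1)·0.375^1·0.625^19 = 0.000993
  k=2: C(20,2)·0.375^2·0.625^18 = 0.005658
  k=3: C(20,3)·0.375^3·0.625^17 = 0.020368
  k=4: C(20,4)·0.375^4·0.625^16 = 0.051940
1 − 0.079041 = 0.920959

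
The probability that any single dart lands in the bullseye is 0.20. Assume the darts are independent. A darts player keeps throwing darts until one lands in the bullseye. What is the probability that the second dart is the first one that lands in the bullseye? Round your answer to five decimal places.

0.16000

Geometric (trials to first success), p = 0.20.
P(Y = 2) = (1−p)^1 · p = 0.8 · 0.20 = 0.1600000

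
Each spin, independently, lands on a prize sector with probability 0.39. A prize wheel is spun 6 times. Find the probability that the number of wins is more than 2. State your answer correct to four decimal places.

X ~ Binomial(6, 0.39); P(X ≥ 3) = Σ C(6,k) p^k (1−p)^(6−k) over k:
  k=3: C(6,3)·0.39^3·0.61^3 = 0.269286
  k=4: C(6,4)·0.39^4·0.61^2 = 0.129125
  k=5: C(6,5)·0.39^5·0.61^1 = 0.033022
  k=6: C(6,6)·0.39^6·0.61^0 = 0.003519
Total = 0.434951

0.4350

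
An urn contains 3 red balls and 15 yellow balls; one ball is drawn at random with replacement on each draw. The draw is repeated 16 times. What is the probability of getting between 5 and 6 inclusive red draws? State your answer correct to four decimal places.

X ~ Binomial(16, 0.166667); P(5 ≤ X ≤ 6) = Σ C(16,k) p^k (1−p)^(16−k) over k:
  k=5: C(16,5)·0.166667^5·0.833333^11 = 0.075602
  k=6: C(16,6)·0.166667^6·0.833333^10 = 0.027721
Total = 0.103323

0.1033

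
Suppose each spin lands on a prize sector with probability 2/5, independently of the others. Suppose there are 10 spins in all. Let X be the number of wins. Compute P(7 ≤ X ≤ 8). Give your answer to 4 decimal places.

0.0531

X ~ Binomial(10, 0.40); P(7 ≤ X ≤ 8) = Σ C(10,k) p^k (1−p)^(10−k) over k:
  k=7: C(10,7)·0.40^7·0.60^3 = 0.042467
  k=8: C(10,8)·0.40^8·0.60^2 = 0.010617
Total = 0.053084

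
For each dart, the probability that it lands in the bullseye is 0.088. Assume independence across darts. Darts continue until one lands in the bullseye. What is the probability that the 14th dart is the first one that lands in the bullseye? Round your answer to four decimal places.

Geometric (trials to first success), p = 0.088.
P(Y = 14) = (1−p)^13 · p = 0.30195 · 0.088 = 0.026571

0.0266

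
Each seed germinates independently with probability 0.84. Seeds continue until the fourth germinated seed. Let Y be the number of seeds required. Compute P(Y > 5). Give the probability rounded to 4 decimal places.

0.1835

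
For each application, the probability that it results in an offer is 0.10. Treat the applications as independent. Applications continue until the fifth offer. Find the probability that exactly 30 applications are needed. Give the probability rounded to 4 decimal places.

Y = trial on which the fifth success occurs; negative binomial, r=5, p=0.10.
P(Y=30) = C(29,4) · p^5 · (1−p)^25
= 23751 · 1e-05 · 0.07179 = 0.017051

0.0171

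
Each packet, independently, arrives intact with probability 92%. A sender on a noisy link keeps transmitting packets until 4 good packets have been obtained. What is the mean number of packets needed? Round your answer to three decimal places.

Y = total packets until the fourth success; negative binomial with r=4, p=0.92.
E[Y] = r / p = 4 / 0.92 = 4.34783

4.348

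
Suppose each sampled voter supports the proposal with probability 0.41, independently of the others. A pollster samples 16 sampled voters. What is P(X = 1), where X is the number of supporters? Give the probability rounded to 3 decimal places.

X ~ Binomial(n=16, p=0.41).
P(X=1) = C(16,1) · p^1 · (1−p)^15
= 16 · 0.41 · 0.00036541 = 0.00240

0.002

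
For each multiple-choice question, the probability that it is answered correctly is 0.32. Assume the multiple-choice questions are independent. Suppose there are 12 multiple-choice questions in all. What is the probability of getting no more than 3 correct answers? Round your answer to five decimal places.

0.43195

X ~ Binomial(12, 0.32); P(X ≤ 3) = Σ C(12,k) p^k (1−p)^(12−k) over k:
  k=0: C(12,0)·0.32^0·0.68^12 = 0.0097748
  k=1: C(12,1)·0.32^1·0.68^11 = 0.0551988
  k=2: C(12,2)·0.32^2·0.68^10 = 0.1428674
  k=3: C(12,3)·0.32^3·0.68^9 = 0.2241057
Total = 0.4319466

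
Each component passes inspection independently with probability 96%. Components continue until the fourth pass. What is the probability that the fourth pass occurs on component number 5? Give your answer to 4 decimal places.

0.1359

Y = trial on which the fourth success occurs; negative binomial, r=4, p=0.96.
P(Y=5) = C(4,3) · p^4 · (1−p)^1
= 4 · 0.84935 · 0.04 = 0.135895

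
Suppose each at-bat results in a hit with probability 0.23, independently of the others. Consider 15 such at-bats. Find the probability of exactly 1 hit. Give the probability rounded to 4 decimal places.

0.0889

X ~ Binomial(n=15, p=0.23).
P(X=1) = C(15,1) · p^1 · (1−p)^14
= 15 · 0.23 · 0.025756 = 0.088857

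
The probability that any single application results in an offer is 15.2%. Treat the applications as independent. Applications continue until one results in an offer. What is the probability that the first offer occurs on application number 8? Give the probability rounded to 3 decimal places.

0.048

Geometric (trials to first success), p = 0.152.
P(Y = 8) = (1−p)^7 · p = 0.31533 · 0.152 = 0.04793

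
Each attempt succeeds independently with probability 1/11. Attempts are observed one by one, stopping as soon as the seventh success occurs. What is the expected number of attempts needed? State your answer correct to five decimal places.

Y = total attempts until the seventh success; negative binomial with r=7, p=0.090909.
E[Y] = r / p = 7 / 0.090909 = 77.0000000

77.00000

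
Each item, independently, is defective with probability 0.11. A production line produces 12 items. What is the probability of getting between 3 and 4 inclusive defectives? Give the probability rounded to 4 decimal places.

0.1311

X ~ Binomial(12, 0.11); P(3 ≤ X ≤ 4) = Σ C(12,k) p^k (1−p)^(12−k) over k:
  k=3: C(12,3)·0.11^3·0.89^9 = 0.102591
  k=4: C(12,4)·0.11^4·0.89^8 = 0.028530
Total = 0.131121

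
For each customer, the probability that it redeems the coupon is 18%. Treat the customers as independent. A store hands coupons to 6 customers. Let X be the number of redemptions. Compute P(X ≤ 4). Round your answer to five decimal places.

0.99904

X ~ Binomial(6, 0.18); P(X ≤ 4) = Σ C(6,k) p^k (1−p)^(6−k) over k:
  k=0: C(6,0)·0.18^0·0.82^6 = 0.3040067
  k=1: C(6,1)·0.18^1·0.82^5 = 0.4003990
  k=2: C(6,2)·0.18^2·0.82^4 = 0.2197312
  k=3: C(6,3)·0.18^3·0.82^3 = 0.0643116
  k=4: C(6,4)·0.18^4·0.82^2 = 0.0105879
Total = 0.9990363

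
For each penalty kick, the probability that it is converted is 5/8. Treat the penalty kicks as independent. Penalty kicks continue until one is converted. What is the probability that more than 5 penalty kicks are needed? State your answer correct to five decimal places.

0.00742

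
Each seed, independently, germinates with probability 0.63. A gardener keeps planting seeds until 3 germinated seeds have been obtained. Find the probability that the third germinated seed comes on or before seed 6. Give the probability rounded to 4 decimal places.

Finishing within 6 seeds ⇔ at least 3 successes in the first 6. With X ~ Binomial(6, 0.63), P(Y ≤ 6) = 1 − P(X ≤ 2).
  k=0: C(6,0)·0.63^0·0.37^6 = 0.002566
  k=1: C(6,1)·0.63^1·0.37^5 = 0.026212
  k=2: C(6,2)·0.63^2·0.37^4 = 0.111578
1 − 0.140356 = 0.859644

0.8596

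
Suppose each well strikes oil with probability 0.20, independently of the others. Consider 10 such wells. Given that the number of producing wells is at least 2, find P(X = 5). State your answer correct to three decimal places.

X ~ Binomial(10, 0.20). Want P(X=5 | X≥2) = P(X=5) / P(X≥2).
P(X=5) = C(10,5)·0.20^5·0.80^5 = 0.02642
P(X≥2) = 1 − 0.10737 − 0.26844 = 0.62419
Ratio = 0.02642 / 0.62419 = 0.04233

0.042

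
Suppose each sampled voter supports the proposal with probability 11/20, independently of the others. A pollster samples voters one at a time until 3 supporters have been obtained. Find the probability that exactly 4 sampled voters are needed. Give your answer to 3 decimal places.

Y = trial on which the third success occurs; negative binomial, r=3, p=0.55.
P(Y=4) = C(3,2) · p^3 · (1−p)^1
= 3 · 0.16637 · 0.45 = 0.22461

0.225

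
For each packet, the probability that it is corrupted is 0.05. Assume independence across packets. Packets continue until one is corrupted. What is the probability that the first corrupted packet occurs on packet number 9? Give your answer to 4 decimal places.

0.0332

Geometric (trials to first success), p = 0.05.
P(Y = 9) = (1−p)^8 · p = 0.66342 · 0.05 = 0.033171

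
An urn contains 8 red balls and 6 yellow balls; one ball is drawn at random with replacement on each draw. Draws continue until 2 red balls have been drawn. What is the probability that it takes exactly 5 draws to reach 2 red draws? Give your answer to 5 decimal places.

0.10281

Y = trial on which the second success occurs; negative binomial, r=2, p=0.571429.
P(Y=5) = C(4,1) · p^2 · (1−p)^3
= 4 · 0.32653 · 0.078717 = 0.1028143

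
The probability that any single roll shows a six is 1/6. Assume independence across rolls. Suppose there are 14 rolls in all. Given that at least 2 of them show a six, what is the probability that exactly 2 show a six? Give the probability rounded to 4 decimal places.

0.4027

X ~ Binomial(14, 0.166667). Want P(X=2 | X≥2) = P(X=2) / P(X≥2).
P(X=2) = C(14,2)·0.166667^2·0.833333^12 = 0.283507
P(X≥2) = 1 − 0.077887 − 0.218082 = 0.704031
Ratio = 0.283507 / 0.704031 = 0.402691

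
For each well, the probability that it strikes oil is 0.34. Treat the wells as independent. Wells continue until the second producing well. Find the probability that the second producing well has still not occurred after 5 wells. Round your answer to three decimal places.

Needing more than 5 wells ⇔ fewer than 2 successes in the first 5. With X ~ Binomial(5, 0.34), P(Y > 5) = P(X ≤ 1).
  k=0: C(5,0)·0.34^0·0.66^5 = 0.12523
  k=1: C(5,1)·0.34^1·0.66^4 = 0.32257
P(X ≤ 1) = 0.44780

0.448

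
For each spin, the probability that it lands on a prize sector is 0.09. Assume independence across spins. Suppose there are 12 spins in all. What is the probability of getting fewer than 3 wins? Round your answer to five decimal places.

X ~ Binomial(12, 0.09); P(X ≤ 2) = Σ C(12,k) p^k (1−p)^(12−k) over k:
  k=0: C(12,0)·0.09^0·0.91^12 = 0.3224755
  k=1: C(12,1)·0.09^1·0.91^11 = 0.3827182
  k=2: C(12,2)·0.09^2·0.91^10 = 0.2081819
Total = 0.9133755

0.91338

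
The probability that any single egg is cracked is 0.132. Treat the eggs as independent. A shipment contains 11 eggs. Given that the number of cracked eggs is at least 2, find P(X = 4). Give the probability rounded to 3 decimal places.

X ~ Binomial(11, 0.132). Want P(X=4 | X≥2) = P(X=4) / P(X≥2).
P(X=4) = C(11,4)·0.132^4·0.868^7 = 0.03719
P(X≥2) = 1 − 0.21073 − 0.35250 = 0.43677
Ratio = 0.03719 / 0.43677 = 0.08515

0.085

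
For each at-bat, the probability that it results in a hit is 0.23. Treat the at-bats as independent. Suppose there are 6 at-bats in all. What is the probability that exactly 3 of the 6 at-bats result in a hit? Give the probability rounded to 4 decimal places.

X ~ Binomial(n=6, p=0.23).
P(X=3) = C(6,3) · p^3 · (1−p)^3
= 20 · 0.012167 · 0.45653 = 0.111093

0.1111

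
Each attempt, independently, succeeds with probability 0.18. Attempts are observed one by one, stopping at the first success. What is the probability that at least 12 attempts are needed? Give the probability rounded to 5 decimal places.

Y = number of attempts to the first success; geometric, p = 0.18.
P(Y > 11) = P(first 11 all fail) = (1−p)^11 = 0.1127074

0.11271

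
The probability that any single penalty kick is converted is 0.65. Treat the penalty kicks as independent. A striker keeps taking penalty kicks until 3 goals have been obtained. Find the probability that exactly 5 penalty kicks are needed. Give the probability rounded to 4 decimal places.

Y = trial on which the third success occurs; negative binomial, r=3, p=0.65.
P(Y=5) = C(4,2) · p^3 · (1−p)^2
= 6 · 0.27463 · 0.1225 = 0.201849

0.2018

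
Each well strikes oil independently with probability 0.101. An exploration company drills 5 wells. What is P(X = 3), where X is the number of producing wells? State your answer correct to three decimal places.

X ~ Binomial(n=5, p=0.101).
P(X=3) = C(5,3) · p^3 · (1−p)^2
= 10 · 0.0010303 · 0.8082 = 0.00833

0.008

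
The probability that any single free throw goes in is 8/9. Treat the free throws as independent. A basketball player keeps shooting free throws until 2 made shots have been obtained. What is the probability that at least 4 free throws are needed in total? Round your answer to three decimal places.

Needing more than 3 free throws ⇔ fewer than 2 successes in the first 3. With X ~ Binomial(3, 0.888889), P(Y > 3) = P(X ≤ 1).
  k=0: C(3,0)·0.888889^0·0.111111^3 = 0.00137
  k=1: C(3,1)·0.888889^1·0.111111^2 = 0.03292
P(X ≤ 1) = 0.03429

0.034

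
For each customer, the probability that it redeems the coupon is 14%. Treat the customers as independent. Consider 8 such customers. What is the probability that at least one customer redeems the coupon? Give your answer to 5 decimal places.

0.70078

P(at least one) = 1 − P(none) = 1 − (1 − 0.14)^8
= 1 − 0.2992179 = 0.7007821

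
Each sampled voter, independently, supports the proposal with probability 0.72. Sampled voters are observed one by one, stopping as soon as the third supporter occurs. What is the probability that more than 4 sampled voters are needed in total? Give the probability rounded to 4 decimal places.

Needing more than 4 sampled voters ⇔ fewer than 3 successes in the first 4. With X ~ Binomial(4, 0.72), P(Y > 4) = P(X ≤ 2).
  k=0: C(4,0)·0.72^0·0.28^4 = 0.006147
  k=1: C(4,1)·0.72^1·0.28^3 = 0.063222
  k=2: C(4,2)·0.72^2·0.28^2 = 0.243855
P(X ≤ 2) = 0.313224

0.3132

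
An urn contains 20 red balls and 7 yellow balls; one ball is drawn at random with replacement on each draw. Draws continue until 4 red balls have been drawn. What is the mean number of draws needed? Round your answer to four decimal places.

5.4000

Y = total draws until the fourth success; negative binomial with r=4, p=0.740741.
E[Y] = r / p = 4 / 0.740741 = 5.400000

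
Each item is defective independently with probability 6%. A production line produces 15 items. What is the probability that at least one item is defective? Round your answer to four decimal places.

P(at least one) = 1 − P(none) = 1 − (1 − 0.06)^15
= 1 − 0.395292 = 0.604708

0.6047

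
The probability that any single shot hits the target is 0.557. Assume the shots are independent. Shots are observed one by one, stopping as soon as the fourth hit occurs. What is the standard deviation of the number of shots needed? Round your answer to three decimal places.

Y = total shots until the fourth success; negative binomial with r=4, p=0.557.
SD(Y) = √[r(1−p)/p²] = √(5.71154) = 2.38988

2.390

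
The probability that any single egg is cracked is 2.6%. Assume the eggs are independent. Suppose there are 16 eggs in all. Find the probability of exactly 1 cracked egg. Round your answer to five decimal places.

0.28021

X ~ Binomial(n=16, p=0.026).
P(X=1) = C(16,1) · p^1 · (1−p)^15
= 16 · 0.026 · 0.67357 = 0.2802062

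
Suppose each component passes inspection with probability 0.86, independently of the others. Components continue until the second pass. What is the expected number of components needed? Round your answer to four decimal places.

2.3256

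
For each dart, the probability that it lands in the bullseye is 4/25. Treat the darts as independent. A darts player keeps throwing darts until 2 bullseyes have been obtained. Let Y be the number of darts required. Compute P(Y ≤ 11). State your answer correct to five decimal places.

Finishing within 11 darts ⇔ at least 2 successes in the first 11. With X ~ Binomial(11, 0.16), P(Y ≤ 11) = 1 − P(X ≤ 1).
  k=0: C(11,0)·0.16^0·0.84^11 = 0.1469170
  k=1: C(11,1)·0.16^1·0.84^10 = 0.3078262
1 − 0.4547432 = 0.5452568

0.54526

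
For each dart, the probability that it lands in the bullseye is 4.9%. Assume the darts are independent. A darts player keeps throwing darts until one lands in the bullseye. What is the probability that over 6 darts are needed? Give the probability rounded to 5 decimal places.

0.73975

Y = number of darts to the first success; geometric, p = 0.049.
P(Y > 6) = P(first 6 all fail) = (1−p)^6 = 0.7397468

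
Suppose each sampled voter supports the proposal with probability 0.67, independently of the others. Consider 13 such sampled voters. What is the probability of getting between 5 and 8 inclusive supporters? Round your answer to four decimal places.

0.4294

X ~ Binomial(13, 0.67); P(5 ≤ X ≤ 8) = Σ C(13,k) p^k (1−p)^(13−k) over k:
  k=5: C(13,5)·0.67^5·0.33^8 = 0.024438
  k=6: C(13,6)·0.67^6·0.33^7 = 0.066155
  k=7: C(13,7)·0.67^7·0.33^6 = 0.134315
  k=8: C(13,8)·0.67^8·0.33^5 = 0.204525
Total = 0.429433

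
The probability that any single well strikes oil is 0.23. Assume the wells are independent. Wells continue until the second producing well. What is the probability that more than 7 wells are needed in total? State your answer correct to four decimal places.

0.4960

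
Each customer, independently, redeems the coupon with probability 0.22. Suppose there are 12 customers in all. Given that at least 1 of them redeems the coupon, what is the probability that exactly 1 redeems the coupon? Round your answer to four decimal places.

X ~ Binomial(12, 0.22). Want P(X=1 | X≥1) = P(X=1) / P(X≥1).
P(X=1) = C(12,1)·0.22^1·0.78^11 = 0.171650
P(X≥1) = 1 − 0.050715 = 0.949285
Ratio = 0.171650 / 0.949285 = 0.180821

0.1808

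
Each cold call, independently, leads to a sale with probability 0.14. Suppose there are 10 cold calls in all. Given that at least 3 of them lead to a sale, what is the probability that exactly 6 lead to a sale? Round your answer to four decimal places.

0.0056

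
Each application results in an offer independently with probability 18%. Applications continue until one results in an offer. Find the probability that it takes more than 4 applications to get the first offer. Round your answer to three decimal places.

0.452

Y = number of applications to the first success; geometric, p = 0.18.
P(Y > 4) = P(first 4 all fail) = (1−p)^4 = 0.45212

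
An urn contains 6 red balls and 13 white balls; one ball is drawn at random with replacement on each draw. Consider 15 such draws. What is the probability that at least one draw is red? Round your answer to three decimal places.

0.997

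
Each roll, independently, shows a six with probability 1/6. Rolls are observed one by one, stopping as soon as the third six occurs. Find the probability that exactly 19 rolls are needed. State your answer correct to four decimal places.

Y = trial on which the third success occurs; negative binomial, r=3, p=0.166667.
P(Y=19) = C(18,2) · p^3 · (1−p)^16
= 153 · 0.0046296 · 0.054088 = 0.038312

0.0383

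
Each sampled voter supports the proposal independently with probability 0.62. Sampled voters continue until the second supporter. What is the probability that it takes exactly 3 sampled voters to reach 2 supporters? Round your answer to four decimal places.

0.2921

Y = trial on which the second success occurs; negative binomial, r=2, p=0.62.
P(Y=3) = C(2,1) · p^2 · (1−p)^1
= 2 · 0.3844 · 0.38 = 0.292144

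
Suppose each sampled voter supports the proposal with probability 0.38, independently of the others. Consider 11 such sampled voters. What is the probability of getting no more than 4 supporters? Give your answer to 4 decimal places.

X ~ Binomial(11, 0.38); P(X ≤ 4) = Σ C(11,k) p^k (1−p)^(11−k) over k:
  k=0: C(11,0)·0.38^0·0.62^11 = 0.005204
  k=1: C(11,1)·0.38^1·0.62^10 = 0.035083
  k=2: C(11,2)·0.38^2·0.62^9 = 0.107512
  k=3: C(11,3)·0.38^3·0.62^8 = 0.197683
  k=4: C(11,4)·0.38^4·0.62^7 = 0.242320
Total = 0.587801

0.5878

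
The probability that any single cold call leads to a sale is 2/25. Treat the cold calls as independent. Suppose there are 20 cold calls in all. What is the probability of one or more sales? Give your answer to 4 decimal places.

0.8113

P(at least one) = 1 − P(none) = 1 − (1 − 0.08)^20
= 1 − 0.188693 = 0.811307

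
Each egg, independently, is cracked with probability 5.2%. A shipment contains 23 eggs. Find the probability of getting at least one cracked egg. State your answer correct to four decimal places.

P(at least one) = 1 − P(none) = 1 − (1 − 0.052)^23
= 1 − 0.292814 = 0.707186

0.7072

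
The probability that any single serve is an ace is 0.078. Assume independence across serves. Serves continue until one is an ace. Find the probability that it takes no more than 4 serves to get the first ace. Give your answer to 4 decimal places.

0.2774

Y = number of serves to the first success; geometric, p = 0.078.
P(Y ≤ 4) = 1 − (1−p)^4 = 1 − 0.722643 = 0.277357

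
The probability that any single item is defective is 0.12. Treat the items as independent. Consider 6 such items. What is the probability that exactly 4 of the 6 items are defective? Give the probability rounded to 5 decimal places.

X ~ Binomial(n=6, p=0.12).
P(X=4) = C(6,4) · p^4 · (1−p)^2
= 15 · 0.00020736 · 0.7744 = 0.0024087

0.00241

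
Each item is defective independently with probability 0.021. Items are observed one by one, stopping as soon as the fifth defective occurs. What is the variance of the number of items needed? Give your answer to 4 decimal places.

11099.7732

Y = total items until the fifth success; negative binomial with r=5, p=0.021.
Var(Y) = r(1−p)/p² = 5·0.979 / 0.021² = 11099.773243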